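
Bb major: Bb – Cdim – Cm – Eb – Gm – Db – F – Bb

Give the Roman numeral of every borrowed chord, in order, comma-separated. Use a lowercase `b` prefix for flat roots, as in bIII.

ii°, bIII

Bb major has the diatonic set Bb, Cm, Dm, Eb, F, Gm, Adim. Bb, Cm, Eb, Gm and F all belong to that set. But Cdim (C–Eb–Gb) is foreign: the diatonic ii on degree 2 is Cm, whereas Cdim comes from Bb minor. It is labeled ii°. But Db (Db–F–Ab) is foreign: the diatonic iii on degree 3 is Dm, whereas Db comes from Bb minor. It is labeled bIII.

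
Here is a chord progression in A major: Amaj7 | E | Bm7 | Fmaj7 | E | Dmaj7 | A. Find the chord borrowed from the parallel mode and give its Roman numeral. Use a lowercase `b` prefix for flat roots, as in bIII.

bVImaj7

A major has the diatonic set A, Bm, C#m, D, E, F#m, G#dim. Amaj7, E, Bm7, Dmaj7 and A all belong to that set. Fmaj7 (F–A–C–E) doesn't fit — on degree 6 A major would have F#m (vi). Fmaj7 is the degree-6 chord of A minor, so it is the borrowed bVImaj7.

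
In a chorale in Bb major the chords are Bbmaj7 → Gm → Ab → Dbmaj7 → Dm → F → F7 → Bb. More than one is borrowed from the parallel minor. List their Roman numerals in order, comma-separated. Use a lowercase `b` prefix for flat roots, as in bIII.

The diatonic triads in Bb major are Bb, Cm, Dm, Eb, F, Gm, Adim. Of the given chords, Bbmaj7, Gm, Dm, F, F7 and Bb are diatonic. Ab (Ab–C–Eb) is not: scale degree 7 in Bb major carries Adim (vii°). In Bb minor the chord on that degree is Ab, so here it functions as bVII, borrowed from the parallel minor. Dbmaj7 (Db–F–Ab–C) is not: scale degree 3 in Bb major carries Dm (iii). In Bb minor the chord on that degree is Dbmaj7, so here it functions as bIIImaj7, borrowed from the parallel minor.

bVII, bIIImaj7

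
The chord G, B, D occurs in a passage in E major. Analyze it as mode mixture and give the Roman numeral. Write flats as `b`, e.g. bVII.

bIII

G is the lowered form of scale degree 3 in E major (the diatonic degree 3 is G#). Diatonically E major has G#m (iii) on that degree; G–B–D is instead the major chord native to E minor, so it takes the label bIII.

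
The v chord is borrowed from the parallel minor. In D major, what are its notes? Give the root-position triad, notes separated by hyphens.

The root, A, is scale degree 5 — the same note in D major and D minor; only the chord quality changes. Building the minor chord from the parallel minor on A: A–C–E.

A-C-E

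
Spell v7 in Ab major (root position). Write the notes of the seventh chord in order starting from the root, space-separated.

The root, Eb, is scale degree 5 — the same note in Ab major and Ab minor; only the chord quality changes. Stacking thirds in Ab minor on Eb gives Eb–Gb–Bb–Db.

Eb Gb Bb Db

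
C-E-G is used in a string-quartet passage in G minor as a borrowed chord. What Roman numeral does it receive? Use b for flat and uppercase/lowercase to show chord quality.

C is scale degree 4 in G minor. The diatonic chord on degree 4 would be Cm (iv), but C–E–G is the major chord from G major. As a borrowed chord it is labeled IV.

IV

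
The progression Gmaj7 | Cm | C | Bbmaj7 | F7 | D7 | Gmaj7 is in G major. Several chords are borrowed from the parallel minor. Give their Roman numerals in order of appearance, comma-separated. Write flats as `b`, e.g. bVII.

iv, bIIImaj7, bVII7

G major has the diatonic set G, Am, Bm, C, D, Em, F#dim. Gmaj7, C and D7 are all diatonic. But Cm (C–Eb–G) is foreign: the diatonic IV on degree 4 is C, whereas Cm comes from G minor. It is labeled iv. But Bbmaj7 (Bb–D–F–A) is foreign: the diatonic iii on degree 3 is Bm, whereas Bbmaj7 comes from G minor. It is labeled bIIImaj7. F7 (F–A–C–Eb) doesn't fit — on degree 7 G major would have F#dim (vii°). F7 is the degree-7 chord of G minor, so it is the borrowed bVII7.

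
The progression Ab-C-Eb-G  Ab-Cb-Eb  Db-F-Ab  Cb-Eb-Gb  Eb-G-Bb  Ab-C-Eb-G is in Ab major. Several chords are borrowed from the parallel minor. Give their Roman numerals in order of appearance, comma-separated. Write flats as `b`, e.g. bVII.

i, bIII

Ab major has the diatonic set Ab, Bbm, Cm, Db, Eb, Fm, Gdim. Ab–C–Eb–G = Abmaj7, Db–F–Ab = Db and Eb–G–Bb = Eb are all diatonic. Ab–Cb–Eb is not: scale degree 1 in Ab major carries Ab (I). In Ab minor the chord on that degree is Abm, so here it functions as i, borrowed from the parallel minor. Cb–Eb–Gb doesn't fit — on degree 3 Ab major would have Cm (iii). Cb is the degree-3 chord of Ab minor, so it is the borrowed bIII.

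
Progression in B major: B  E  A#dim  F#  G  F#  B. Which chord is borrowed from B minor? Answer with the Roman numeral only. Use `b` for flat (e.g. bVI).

bVI

B major has the diatonic set B, C#m, D#m, E, F#, G#m, A#dim. B, E, A#dim and F# all belong to that set. G (G–B–D) doesn't fit — on degree 6 B major would have G#m (vi). G is the degree-6 chord of B minor, so it is the borrowed bVI.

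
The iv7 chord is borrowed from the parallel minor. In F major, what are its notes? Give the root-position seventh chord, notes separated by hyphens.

The root, Bb, is scale degree 4 — the same note in F major and F minor; only the chord quality changes. In F minor the chord on Bb is Bb–Db–F–Ab.

Bb-Db-F-Ab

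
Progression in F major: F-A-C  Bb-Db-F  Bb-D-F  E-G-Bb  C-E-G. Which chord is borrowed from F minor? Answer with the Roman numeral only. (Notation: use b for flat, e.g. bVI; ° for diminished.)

In F major the diatonic chords are F, Gm, Am, Bb, C, Dm, Edim. F–A–C = F, Bb–D–F = Bb, E–G–Bb = Edim and C–E–G = C are all diatonic. Bb–Db–F is not: scale degree 4 in F major carries Bb (IV). In F minor the chord on that degree is Bbm, so here it functions as iv, borrowed from the parallel minor.

iv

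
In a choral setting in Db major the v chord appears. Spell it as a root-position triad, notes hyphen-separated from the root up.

Ab-Cb-Eb

The root, Ab, is scale degree 5 — the same note in Db major and Db minor; only the chord quality changes. Stacking thirds in Db minor on Ab gives Ab–Cb–Eb.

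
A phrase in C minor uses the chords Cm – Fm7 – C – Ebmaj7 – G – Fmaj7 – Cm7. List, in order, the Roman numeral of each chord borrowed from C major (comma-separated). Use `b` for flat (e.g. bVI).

I, IVmaj7

In C minor (with V from harmonic minor) the diatonic chords are Cm, Ddim, Eb, Fm, G, Ab, Bb. Cm, Fm7, Ebmaj7, G and Cm7 are all diatonic. C (C–E–G) doesn't fit — on degree 1 C minor would have Cm (i). C is the degree-1 chord of C major, so it is the borrowed I. Fmaj7 (F–A–C–E) doesn't fit — on degree 4 C minor would have Fm (iv). Fmaj7 is the degree-4 chord of C major, so it is the borrowed IVmaj7.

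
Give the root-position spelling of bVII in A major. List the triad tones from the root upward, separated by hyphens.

G-B-D

The root of bVII is the lowered 7th degree: G# becomes G. Stacking thirds in A minor on G gives G–B–D.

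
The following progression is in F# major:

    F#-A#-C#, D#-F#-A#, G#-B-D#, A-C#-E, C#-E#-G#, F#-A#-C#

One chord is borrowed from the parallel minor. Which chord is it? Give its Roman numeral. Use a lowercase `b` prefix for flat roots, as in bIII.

The diatonic triads in F# major are F#, G#m, A#m, B, C#, D#m, E#dim. Of the given chords, F#–A#–C# = F#, D#–F#–A# = D#m, G#–B–D# = G#m and C#–E#–G# = C# are diatonic. But A–C#–E is foreign: the diatonic iii on degree 3 is A#m, whereas A comes from F# minor. It is labeled bIII.

bIII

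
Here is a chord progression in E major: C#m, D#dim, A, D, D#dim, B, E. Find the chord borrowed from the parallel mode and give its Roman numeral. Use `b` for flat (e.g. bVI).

bVII

In E major the diatonic chords are E, F#m, G#m, A, B, C#m, D#dim. C#m, D#dim, A, B and E are all diatonic. D (D–F#–A) is not: scale degree 7 in E major carries D#dim (vii°). In E minor the chord on that degree is D, so here it functions as bVII, borrowed from the parallel minor.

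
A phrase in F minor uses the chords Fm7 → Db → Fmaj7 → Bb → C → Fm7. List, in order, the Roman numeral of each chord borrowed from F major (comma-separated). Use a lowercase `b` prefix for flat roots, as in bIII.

In F minor (with V from harmonic minor) the diatonic chords are Fm, Gdim, Ab, Bbm, C, Db, Eb. Fm7, Db and C all belong to that set. But Fmaj7 (F–A–C–E) is foreign: the diatonic i on degree 1 is Fm, whereas Fmaj7 comes from F major. It is labeled Imaj7. But Bb (Bb–D–F) is foreign: the diatonic iv on degree 4 is Bbm, whereas Bb comes from F major. It is labeled IV.

Imaj7, IV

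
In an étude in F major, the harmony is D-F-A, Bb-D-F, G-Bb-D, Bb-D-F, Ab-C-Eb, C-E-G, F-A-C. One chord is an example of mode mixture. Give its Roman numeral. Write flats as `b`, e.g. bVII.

F major has the diatonic set F, Gm, Am, Bb, C, Dm, Edim. D–F–A = Dm, Bb–D–F = Bb, G–Bb–D = Gm, C–E–G = C and F–A–C = F are all diatonic. Ab–C–Eb doesn't fit — on degree 3 F major would have Am (iii). Ab is the degree-3 chord of F minor, so it is the borrowed bIII.

bIII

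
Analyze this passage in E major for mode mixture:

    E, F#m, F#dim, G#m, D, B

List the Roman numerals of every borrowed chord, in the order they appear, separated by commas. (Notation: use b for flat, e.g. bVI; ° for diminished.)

ii°, bVII

E major has the diatonic set E, F#m, G#m, A, B, C#m, D#dim. E, F#m, G#m and B all belong to that set. But F#dim (F#–A–C) is foreign: the diatonic ii on degree 2 is F#m, whereas F#dim comes from E minor. It is labeled ii°. D (D–F#–A) doesn't fit — on degree 7 E major would have D#dim (vii°). D is the degree-7 chord of E minor, so it is the borrowed bVII.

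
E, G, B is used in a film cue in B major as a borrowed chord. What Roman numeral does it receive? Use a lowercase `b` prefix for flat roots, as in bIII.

E is scale degree 4 in B major. The diatonic chord on degree 4 would be E (IV), but E–G–B is the minor chord from B minor. As a borrowed chord it is labeled iv.

iv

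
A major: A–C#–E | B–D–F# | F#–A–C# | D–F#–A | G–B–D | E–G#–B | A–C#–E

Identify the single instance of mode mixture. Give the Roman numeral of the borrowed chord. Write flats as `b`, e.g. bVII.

bVII

The diatonic triads in A major are A, Bm, C#m, D, E, F#m, G#dim. Of the given chords, A–C#–E = A, B–D–F# = Bm, F#–A–C# = F#m, D–F#–A = D and E–G#–B = E are diatonic. G–B–D is not: scale degree 7 in A major carries G#dim (vii°). In A minor the chord on that degree is G, so here it functions as bVII, borrowed from the parallel minor.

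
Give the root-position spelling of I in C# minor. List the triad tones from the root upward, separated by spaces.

C# E# G#

I is built on scale degree 1, which is C# in both C# minor and its parallel. In C# major the chord on C# is C#–E#–G#.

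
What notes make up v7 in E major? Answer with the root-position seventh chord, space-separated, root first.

v7 is built on scale degree 5, which is B in both E major and its parallel. Building the minor-seventh chord from the parallel minor on B: B–D–F#–A.

B D F# A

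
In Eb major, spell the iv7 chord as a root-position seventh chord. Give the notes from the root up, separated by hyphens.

The root, Ab, is scale degree 4 — the same note in Eb major and Eb minor; only the chord quality changes. Building the minor-seventh chord from the parallel minor on Ab: Ab–Cb–Eb–Gb.

Ab-Cb-Eb-Gb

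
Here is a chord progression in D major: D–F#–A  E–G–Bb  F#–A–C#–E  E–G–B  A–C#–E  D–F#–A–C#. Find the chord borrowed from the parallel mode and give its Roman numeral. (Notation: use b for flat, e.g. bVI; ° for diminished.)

D major has the diatonic set D, Em, F#m, G, A, Bm, C#dim. D–F#–A = D, F#–A–C#–E = F#m7, E–G–B = Em, A–C#–E = A and D–F#–A–C# = Dmaj7 are all diatonic. But E–G–Bb is foreign: the diatonic ii on degree 2 is Em, whereas Edim comes from D minor. It is labeled ii°.

ii°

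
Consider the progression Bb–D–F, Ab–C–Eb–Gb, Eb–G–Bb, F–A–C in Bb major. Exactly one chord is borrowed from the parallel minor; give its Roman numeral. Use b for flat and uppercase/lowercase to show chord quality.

Bb major has the diatonic set Bb, Cm, Dm, Eb, F, Gm, Adim. Of the given chords, Bb–D–F = Bb, Eb–G–Bb = Eb and F–A–C = F are diatonic. Ab–C–Eb–Gb is not: scale degree 7 in Bb major carries Adim (vii°). In Bb minor the chord on that degree is Ab7, so here it functions as bVII7, borrowed from the parallel minor.

bVII7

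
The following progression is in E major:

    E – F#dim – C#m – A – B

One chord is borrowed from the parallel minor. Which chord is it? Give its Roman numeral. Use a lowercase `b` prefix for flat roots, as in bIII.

E major has the diatonic set E, F#m, G#m, A, B, C#m, D#dim. Of the given chords, E, C#m, A and B are diatonic. But F#dim (F#–A–C) is foreign: the diatonic ii on degree 2 is F#m, whereas F#dim comes from E minor. It is labeled ii°.

ii°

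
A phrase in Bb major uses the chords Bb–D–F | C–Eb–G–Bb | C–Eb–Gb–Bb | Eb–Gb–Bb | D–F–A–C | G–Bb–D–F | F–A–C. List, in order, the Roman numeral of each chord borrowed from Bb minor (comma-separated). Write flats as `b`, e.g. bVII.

iiø7, iv

The diatonic triads in Bb major are Bb, Cm, Dm, Eb, F, Gm, Adim. Of the given chords, Bb–D–F = Bb, C–Eb–G–Bb = Cm7, D–F–A–C = Dm7, G–Bb–D–F = Gm7 and F–A–C = F are diatonic. But C–Eb–Gb–Bb is foreign: the diatonic ii on degree 2 is Cm, whereas Cm7b5 comes from Bb minor. It is labeled iiø7. Eb–Gb–Bb doesn't fit — on degree 4 Bb major would have Eb (IV). Ebm is the degree-4 chord of Bb minor, so it is the borrowed iv.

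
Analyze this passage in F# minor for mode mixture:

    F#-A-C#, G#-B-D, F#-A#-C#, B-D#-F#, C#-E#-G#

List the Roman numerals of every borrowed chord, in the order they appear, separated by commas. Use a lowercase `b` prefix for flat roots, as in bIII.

The diatonic triads in F# minor (with V from harmonic minor) are F#m, G#dim, A, Bm, C#, D, E. Of the given chords, F#–A–C# = F#m, G#–B–D = G#dim and C#–E#–G# = C# are diatonic. F#–A#–C# doesn't fit — on degree 1 F# minor would have F#m (i). F# is the degree-1 chord of F# major, so it is the borrowed I. But B–D#–F# is foreign: the diatonic iv on degree 4 is Bm, whereas B comes from F# major. It is labeled IV.

I, IV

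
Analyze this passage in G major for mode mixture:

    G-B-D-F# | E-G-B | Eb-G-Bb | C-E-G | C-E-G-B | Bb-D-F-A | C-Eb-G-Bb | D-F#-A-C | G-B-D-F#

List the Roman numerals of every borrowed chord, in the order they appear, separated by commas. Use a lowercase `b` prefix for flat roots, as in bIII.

G major has the diatonic set G, Am, Bm, C, D, Em, F#dim. Of the given chords, G–B–D–F# = Gmaj7, E–G–B = Em, C–E–G = C, C–E–G–B = Cmaj7 and D–F#–A–C = D7 are diatonic. Eb–G–Bb is not: scale degree 6 in G major carries Em (vi). In G minor the chord on that degree is Eb, so here it functions as bVI, borrowed from the parallel minor. Bb–D–F–A doesn't fit — on degree 3 G major would have Bm (iii). Bbmaj7 is the degree-3 chord of G minor, so it is the borrowed bIIImaj7. But C–Eb–G–Bb is foreign: the diatonic IV on degree 4 is C, whereas Cm7 comes from G minor. It is labeled iv7.

bVI, bIIImaj7, iv7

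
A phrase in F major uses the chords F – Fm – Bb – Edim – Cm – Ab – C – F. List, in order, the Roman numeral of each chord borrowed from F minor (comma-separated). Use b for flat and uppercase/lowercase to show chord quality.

i, v, bIII

In F major the diatonic chords are F, Gm, Am, Bb, C, Dm, Edim. F, Bb, Edim and C all belong to that set. But Fm (F–Ab–C) is foreign: the diatonic I on degree 1 is F, whereas Fm comes from F minor. It is labeled i. But Cm (C–Eb–G) is foreign: the diatonic V on degree 5 is C, whereas Cm comes from F minor. It is labeled v. But Ab (Ab–C–Eb) is foreign: the diatonic iii on degree 3 is Am, whereas Ab comes from F minor. It is labeled bIII.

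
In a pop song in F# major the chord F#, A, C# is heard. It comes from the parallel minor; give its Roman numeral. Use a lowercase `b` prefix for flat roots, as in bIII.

i

The root F# is the diatonic 1st degree of F# major; the borrowing shows in the chord quality. Diatonically F# major has F# (I) on that degree; F#–A–C# is instead the minor chord native to F# minor, so it takes the label i.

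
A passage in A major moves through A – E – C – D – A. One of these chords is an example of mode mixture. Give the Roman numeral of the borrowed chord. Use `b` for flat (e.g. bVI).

bIII

A major has the diatonic set A, Bm, C#m, D, E, F#m, G#dim. A, E and D are all diatonic. C (C–E–G) doesn't fit — on degree 3 A major would have C#m (iii). C is the degree-3 chord of A minor, so it is the borrowed bIII.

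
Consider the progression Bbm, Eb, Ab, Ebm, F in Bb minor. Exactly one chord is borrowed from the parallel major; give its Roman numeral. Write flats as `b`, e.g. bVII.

In Bb minor (with V from harmonic minor) the diatonic chords are Bbm, Cdim, Db, Ebm, F, Gb, Ab. Bbm, Ab, Ebm and F are all diatonic. Eb (Eb–G–Bb) doesn't fit — on degree 4 Bb minor would have Ebm (iv). Eb is the degree-4 chord of Bb major, so it is the borrowed IV.

IV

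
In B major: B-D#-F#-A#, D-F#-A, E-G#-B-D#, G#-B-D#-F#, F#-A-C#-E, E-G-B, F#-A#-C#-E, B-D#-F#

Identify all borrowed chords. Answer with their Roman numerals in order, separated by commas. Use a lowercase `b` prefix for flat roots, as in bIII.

In B major the diatonic chords are B, C#m, D#m, E, F#, G#m, A#dim. Of the given chords, B–D#–F#–A# = Bmaj7, E–G#–B–D# = Emaj7, G#–B–D#–F# = G#m7, F#–A#–C#–E = F#7 and B–D#–F# = B are diatonic. But D–F#–A is foreign: the diatonic iii on degree 3 is D#m, whereas D comes from B minor. It is labeled bIII. F#–A–C#–E is not: scale degree 5 in B major carries F# (V). In B minor the chord on that degree is F#m7, so here it functions as v7, borrowed from the parallel minor. But E–G–B is foreign: the diatonic IV on degree 4 is E, whereas Em comes from B minor. It is labeled iv.

bIII, v7, iv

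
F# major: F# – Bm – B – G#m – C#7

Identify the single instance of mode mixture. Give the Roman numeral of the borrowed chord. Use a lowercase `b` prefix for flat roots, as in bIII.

In F# major the diatonic chords are F#, G#m, A#m, B, C#, D#m, E#dim. F#, B, G#m and C#7 all belong to that set. But Bm (B–D–F#) is foreign: the diatonic IV on degree 4 is B, whereas Bm comes from F# minor. It is labeled iv.

iv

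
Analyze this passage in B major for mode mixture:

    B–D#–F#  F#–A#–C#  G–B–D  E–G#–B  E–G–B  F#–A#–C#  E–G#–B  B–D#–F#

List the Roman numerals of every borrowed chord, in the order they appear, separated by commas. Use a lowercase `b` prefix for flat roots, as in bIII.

bVI, iv

In B major the diatonic chords are B, C#m, D#m, E, F#, G#m, A#dim. B–D#–F# = B, F#–A#–C# = F# and E–G#–B = E are all diatonic. But G–B–D is foreign: the diatonic vi on degree 6 is G#m, whereas G comes from B minor. It is labeled bVI. But E–G–B is foreign: the diatonic IV on degree 4 is E, whereas Em comes from B minor. It is labeled iv.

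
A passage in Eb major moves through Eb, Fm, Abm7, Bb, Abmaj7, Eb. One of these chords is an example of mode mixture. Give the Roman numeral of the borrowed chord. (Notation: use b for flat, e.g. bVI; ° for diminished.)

The diatonic triads in Eb major are Eb, Fm, Gm, Ab, Bb, Cm, Ddim. Eb, Fm, Bb and Abmaj7 all belong to that set. Abm7 (Ab–Cb–Eb–Gb) doesn't fit — on degree 4 Eb major would have Ab (IV). Abm7 is the degree-4 chord of Eb minor, so it is the borrowed iv7.

iv7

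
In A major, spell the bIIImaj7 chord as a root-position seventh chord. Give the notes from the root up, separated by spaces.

Scale degree 3 in A major is C#. bIIImaj7 uses the lowered form, C, taken from A minor. In A minor the chord on C is C–E–G–B.

C E G B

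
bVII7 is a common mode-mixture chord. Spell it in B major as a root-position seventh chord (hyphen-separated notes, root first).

A-C#-E-G

The root of bVII7 is the lowered 7th degree: A# becomes A. Stacking thirds in B minor on A gives A–C#–E–G.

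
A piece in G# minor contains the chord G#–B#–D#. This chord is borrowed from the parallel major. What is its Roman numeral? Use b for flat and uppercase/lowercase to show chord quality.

G# is scale degree 1 in G# minor. Diatonically G# minor has G#m (i) on that degree; G#–B#–D# is instead the major chord native to G# major, so it takes the label I.

I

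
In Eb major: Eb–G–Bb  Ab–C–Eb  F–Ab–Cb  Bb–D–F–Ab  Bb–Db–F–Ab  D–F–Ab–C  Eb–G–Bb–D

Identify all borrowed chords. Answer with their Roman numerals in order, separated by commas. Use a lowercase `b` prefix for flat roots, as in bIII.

In Eb major the diatonic chords are Eb, Fm, Gm, Ab, Bb, Cm, Ddim. Eb–G–Bb = Eb, Ab–C–Eb = Ab, Bb–D–F–Ab = Bb7, D–F–Ab–C = Dm7b5 and Eb–G–Bb–D = Ebmaj7 all belong to that set. But F–Ab–Cb is foreign: the diatonic ii on degree 2 is Fm, whereas Fdim comes from Eb minor. It is labeled ii°. Bb–Db–F–Ab doesn't fit — on degree 5 Eb major would have Bb (V). Bbm7 is the degree-5 chord of Eb minor, so it is the borrowed v7.

ii°, v7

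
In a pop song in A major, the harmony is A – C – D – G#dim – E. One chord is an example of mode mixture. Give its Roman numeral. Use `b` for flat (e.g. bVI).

bIII

In A major the diatonic chords are A, Bm, C#m, D, E, F#m, G#dim. A, D, G#dim and E all belong to that set. C (C–E–G) doesn't fit — on degree 3 A major would have C#m (iii). C is the degree-3 chord of A minor, so it is the borrowed bIII.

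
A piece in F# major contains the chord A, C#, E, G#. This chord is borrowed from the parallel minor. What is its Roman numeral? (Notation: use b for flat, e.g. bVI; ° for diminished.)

The root A is the lowered 3rd scale degree — diatonically F# major has A# there. The diatonic chord on degree 3 would be A#m (iii), but A–C#–E–G# is the major-seventh chord from F# minor. As a borrowed chord it is labeled bIIImaj7.

bIIImaj7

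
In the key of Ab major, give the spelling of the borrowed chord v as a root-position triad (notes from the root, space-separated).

The root, Eb, is scale degree 5 — the same note in Ab major and Ab minor; only the chord quality changes. Building the minor chord from the parallel minor on Eb: Eb–Gb–Bb.

Eb Gb Bb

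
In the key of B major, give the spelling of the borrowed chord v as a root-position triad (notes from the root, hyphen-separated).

F#-A-C#

The root, F#, is scale degree 5 — the same note in B major and B minor; only the chord quality changes. In B minor the chord on F# is F#–A–C#.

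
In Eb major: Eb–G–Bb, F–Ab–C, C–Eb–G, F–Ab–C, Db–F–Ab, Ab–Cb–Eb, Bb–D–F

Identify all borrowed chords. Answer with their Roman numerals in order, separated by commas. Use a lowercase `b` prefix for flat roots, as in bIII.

bVII, iv

The diatonic triads in Eb major are Eb, Fm, Gm, Ab, Bb, Cm, Ddim. Eb–G–Bb = Eb, F–Ab–C = Fm, C–Eb–G = Cm and Bb–D–F = Bb are all diatonic. But Db–F–Ab is foreign: the diatonic vii° on degree 7 is Ddim, whereas Db comes from Eb minor. It is labeled bVII. Ab–Cb–Eb doesn't fit — on degree 4 Eb major would have Ab (IV). Abm is the degree-4 chord of Eb minor, so it is the borrowed iv.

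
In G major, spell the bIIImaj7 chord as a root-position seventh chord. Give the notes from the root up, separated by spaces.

Bb D F A

The root of bIIImaj7 is the lowered 3rd degree: B becomes Bb. In G minor the chord on Bb is Bb–D–F–A.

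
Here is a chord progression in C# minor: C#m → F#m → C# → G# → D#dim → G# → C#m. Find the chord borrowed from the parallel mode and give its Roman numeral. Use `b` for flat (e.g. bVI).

The diatonic triads in C# minor (with V from harmonic minor) are C#m, D#dim, E, F#m, G#, A, B. C#m, F#m, G# and D#dim all belong to that set. But C# (C#–E#–G#) is foreign: the diatonic i on degree 1 is C#m, whereas C# comes from C# major. It is labeled I.

I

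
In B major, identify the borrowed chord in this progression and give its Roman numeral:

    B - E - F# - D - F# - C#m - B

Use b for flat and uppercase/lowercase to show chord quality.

bIII

In B major the diatonic chords are B, C#m, D#m, E, F#, G#m, A#dim. B, E, F# and C#m all belong to that set. But D (D–F#–A) is foreign: the diatonic iii on degree 3 is D#m, whereas D comes from B minor. It is labeled bIII.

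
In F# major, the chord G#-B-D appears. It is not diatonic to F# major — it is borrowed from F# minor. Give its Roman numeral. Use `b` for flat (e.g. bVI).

The root G# is the diatonic 2nd degree of F# major; the borrowing shows in the chord quality. G#–B–D is a diminished chord — the form found in F# minor, not the diatonic ii (G#m). Borrowed into F# major it is written ii°.

ii°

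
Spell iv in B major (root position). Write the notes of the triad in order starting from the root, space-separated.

iv is built on scale degree 4, which is E in both B major and its parallel. Building the minor chord from the parallel minor on E: E–G–B.

E G B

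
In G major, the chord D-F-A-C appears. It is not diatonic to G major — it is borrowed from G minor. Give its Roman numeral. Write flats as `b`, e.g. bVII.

D is scale degree 5 in G major. The diatonic chord on degree 5 would be D (V), but D–F–A–C is the minor-seventh chord from G minor. As a borrowed chord it is labeled v7.

v7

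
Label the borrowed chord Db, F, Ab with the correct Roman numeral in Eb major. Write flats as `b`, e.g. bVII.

Db is the lowered form of scale degree 7 in Eb major (the diatonic degree 7 is D). Diatonically Eb major has Ddim (vii°) on that degree; Db–F–Ab is instead the major chord native to Eb minor, so it takes the label bVII.

bVII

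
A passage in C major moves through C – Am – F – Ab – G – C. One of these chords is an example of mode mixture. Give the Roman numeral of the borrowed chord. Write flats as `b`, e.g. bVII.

The diatonic triads in C major are C, Dm, Em, F, G, Am, Bdim. C, Am, F and G all belong to that set. Ab (Ab–C–Eb) doesn't fit — on degree 6 C major would have Am (vi). Ab is the degree-6 chord of C minor, so it is the borrowed bVI.

bVI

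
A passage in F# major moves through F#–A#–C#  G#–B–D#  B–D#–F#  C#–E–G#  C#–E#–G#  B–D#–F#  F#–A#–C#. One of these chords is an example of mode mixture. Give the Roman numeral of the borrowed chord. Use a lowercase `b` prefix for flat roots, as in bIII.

F# major has the diatonic set F#, G#m, A#m, B, C#, D#m, E#dim. F#–A#–C# = F#, G#–B–D# = G#m, B–D#–F# = B and C#–E#–G# = C# all belong to that set. C#–E–G# is not: scale degree 5 in F# major carries C# (V). In F# minor the chord on that degree is C#m, so here it functions as v, borrowed from the parallel minor.

v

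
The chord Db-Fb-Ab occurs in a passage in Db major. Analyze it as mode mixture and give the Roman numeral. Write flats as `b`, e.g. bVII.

i

Db is scale degree 1 in Db major. Db–Fb–Ab is a minor chord — the form found in Db minor, not the diatonic I (Db). Borrowed into Db major it is written i.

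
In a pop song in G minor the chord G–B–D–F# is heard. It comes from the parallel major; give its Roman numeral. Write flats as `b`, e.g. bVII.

G is scale degree 1 in G minor. Diatonically G minor has Gm (i) on that degree; G–B–D–F# is instead the major-seventh chord native to G major, so it takes the label Imaj7.

Imaj7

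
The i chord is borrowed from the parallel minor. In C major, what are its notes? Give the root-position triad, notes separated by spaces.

C Eb G

The root, C, is scale degree 1 — the same note in C major and C minor; only the chord quality changes. Building the minor chord from the parallel minor on C: C–Eb–G.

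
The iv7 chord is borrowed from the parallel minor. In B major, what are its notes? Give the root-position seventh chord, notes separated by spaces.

iv7 is built on scale degree 4, which is E in both B major and its parallel. Building the minor-seventh chord from the parallel minor on E: E–G–B–D.

E G B D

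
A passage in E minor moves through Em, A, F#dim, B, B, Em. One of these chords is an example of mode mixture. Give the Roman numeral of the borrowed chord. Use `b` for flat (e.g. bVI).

IV

In E minor (with V from harmonic minor) the diatonic chords are Em, F#dim, G, Am, B, C, D. Em, F#dim and B all belong to that set. A (A–C#–E) doesn't fit — on degree 4 E minor would have Am (iv). A is the degree-4 chord of E major, so it is the borrowed IV.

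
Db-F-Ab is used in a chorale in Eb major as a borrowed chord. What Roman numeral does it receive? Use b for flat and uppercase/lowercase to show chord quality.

In Eb major scale degree 7 is D; Db is its lowered form, from Eb minor. Db–F–Ab is a major chord — the form found in Eb minor, not the diatonic vii° (Ddim). Borrowed into Eb major it is written bVII.

bVII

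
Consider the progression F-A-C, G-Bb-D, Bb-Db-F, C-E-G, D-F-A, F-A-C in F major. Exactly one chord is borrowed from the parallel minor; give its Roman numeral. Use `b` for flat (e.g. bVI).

iv

In F major the diatonic chords are F, Gm, Am, Bb, C, Dm, Edim. F–A–C = F, G–Bb–D = Gm, C–E–G = C and D–F–A = Dm all belong to that set. Bb–Db–F doesn't fit — on degree 4 F major would have Bb (IV). Bbm is the degree-4 chord of F minor, so it is the borrowed iv.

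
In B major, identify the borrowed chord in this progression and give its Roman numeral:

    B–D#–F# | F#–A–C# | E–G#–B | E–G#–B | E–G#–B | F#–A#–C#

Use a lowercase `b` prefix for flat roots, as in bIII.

The diatonic triads in B major are B, C#m, D#m, E, F#, G#m, A#dim. B–D#–F# = B, E–G#–B = E and F#–A#–C# = F# are all diatonic. F#–A–C# doesn't fit — on degree 5 B major would have F# (V). F#m is the degree-5 chord of B minor, so it is the borrowed v.

v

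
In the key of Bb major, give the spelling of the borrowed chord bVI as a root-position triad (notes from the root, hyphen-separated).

Gb-Bb-Db

bVI is built on the lowered scale degree 6. In Bb major degree 6 is G; lowered it becomes Gb. Stacking thirds in Bb minor on Gb gives Gb–Bb–Db.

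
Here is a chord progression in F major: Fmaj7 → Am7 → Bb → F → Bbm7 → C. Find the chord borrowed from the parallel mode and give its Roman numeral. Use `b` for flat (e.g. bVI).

iv7

The diatonic triads in F major are F, Gm, Am, Bb, C, Dm, Edim. Fmaj7, Am7, Bb, F and C all belong to that set. Bbm7 (Bb–Db–F–Ab) is not: scale degree 4 in F major carries Bb (IV). In F minor the chord on that degree is Bbm7, so here it functions as iv7, borrowed from the parallel minor.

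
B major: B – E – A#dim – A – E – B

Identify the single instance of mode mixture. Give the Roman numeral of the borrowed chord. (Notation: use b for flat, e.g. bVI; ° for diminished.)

bVII

The diatonic triads in B major are B, C#m, D#m, E, F#, G#m, A#dim. B, E and A#dim are all diatonic. A (A–C#–E) is not: scale degree 7 in B major carries A#dim (vii°). In B minor the chord on that degree is A, so here it functions as bVII, borrowed from the parallel minor.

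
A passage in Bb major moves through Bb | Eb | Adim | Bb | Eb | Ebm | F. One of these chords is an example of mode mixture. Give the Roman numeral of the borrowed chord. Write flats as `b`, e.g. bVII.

iv

The diatonic triads in Bb major are Bb, Cm, Dm, Eb, F, Gm, Adim. Of the given chords, Bb, Eb, Adim and F are diatonic. Ebm (Eb–Gb–Bb) doesn't fit — on degree 4 Bb major would have Eb (IV). Ebm is the degree-4 chord of Bb minor, so it is the borrowed iv.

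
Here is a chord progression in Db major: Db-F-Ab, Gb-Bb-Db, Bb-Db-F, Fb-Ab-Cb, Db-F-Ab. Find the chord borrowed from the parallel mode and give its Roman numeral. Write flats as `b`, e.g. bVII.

bIII

In Db major the diatonic chords are Db, Ebm, Fm, Gb, Ab, Bbm, Cdim. Db–F–Ab = Db, Gb–Bb–Db = Gb and Bb–Db–F = Bbm are all diatonic. Fb–Ab–Cb doesn't fit — on degree 3 Db major would have Fm (iii). Fb is the degree-3 chord of Db minor, so it is the borrowed bIII.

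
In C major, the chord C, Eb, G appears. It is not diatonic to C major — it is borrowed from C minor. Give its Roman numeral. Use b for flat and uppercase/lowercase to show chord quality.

i

The root C is the diatonic 1st degree of C major; the borrowing shows in the chord quality. The diatonic chord on degree 1 would be C (I), but C–Eb–G is the minor chord from C minor. As a borrowed chord it is labeled i.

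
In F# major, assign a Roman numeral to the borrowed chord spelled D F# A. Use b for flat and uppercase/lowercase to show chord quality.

In F# major scale degree 6 is D#; D is its lowered form, from F# minor. Diatonically F# major has D#m (vi) on that degree; D–F#–A is instead the major chord native to F# minor, so it takes the label bVI.

bVI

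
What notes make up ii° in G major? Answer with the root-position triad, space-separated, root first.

A C Eb

ii° is built on scale degree 2, which is A in both G major and its parallel. In G minor the chord on A is A–C–Eb.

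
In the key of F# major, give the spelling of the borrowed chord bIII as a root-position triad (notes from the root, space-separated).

A C# E

bIII is built on the lowered scale degree 3. In F# major degree 3 is A#; lowered it becomes A. Stacking thirds in F# minor on A gives A–C#–E.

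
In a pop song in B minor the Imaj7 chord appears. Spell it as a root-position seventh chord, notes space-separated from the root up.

Imaj7 is built on scale degree 1, which is B in both B minor and its parallel. Building the major-seventh chord from the parallel major on B: B–D#–F#–A#.

B D# F# A#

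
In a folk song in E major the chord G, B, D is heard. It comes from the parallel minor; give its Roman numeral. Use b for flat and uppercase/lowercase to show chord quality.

bIII

G is the lowered form of scale degree 3 in E major (the diatonic degree 3 is G#). G–B–D is a major chord — the form found in E minor, not the diatonic iii (G#m). Borrowed into E major it is written bIII.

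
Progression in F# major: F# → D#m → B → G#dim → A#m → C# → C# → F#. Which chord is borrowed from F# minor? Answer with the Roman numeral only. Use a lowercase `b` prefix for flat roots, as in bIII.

ii°

The diatonic triads in F# major are F#, G#m, A#m, B, C#, D#m, E#dim. F#, D#m, B, A#m and C# are all diatonic. G#dim (G#–B–D) doesn't fit — on degree 2 F# major would have G#m (ii). G#dim is the degree-2 chord of F# minor, so it is the borrowed ii°.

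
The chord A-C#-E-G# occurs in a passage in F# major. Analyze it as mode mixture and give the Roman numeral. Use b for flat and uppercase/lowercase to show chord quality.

bIIImaj7

The root A is the lowered 3rd scale degree — diatonically F# major has A# there. The diatonic chord on degree 3 would be A#m (iii), but A–C#–E–G# is the major-seventh chord from F# minor. As a borrowed chord it is labeled bIIImaj7.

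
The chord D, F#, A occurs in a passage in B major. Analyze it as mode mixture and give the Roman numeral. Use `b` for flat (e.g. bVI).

bIII

In B major scale degree 3 is D#; D is its lowered form, from B minor. The diatonic chord on degree 3 would be D#m (iii), but D–F#–A is the major chord from B minor. As a borrowed chord it is labeled bIII.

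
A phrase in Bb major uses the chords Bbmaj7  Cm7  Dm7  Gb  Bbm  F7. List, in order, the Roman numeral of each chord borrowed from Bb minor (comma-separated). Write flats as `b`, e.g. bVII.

Bb major has the diatonic set Bb, Cm, Dm, Eb, F, Gm, Adim. Bbmaj7, Cm7, Dm7 and F7 all belong to that set. Gb (Gb–Bb–Db) is not: scale degree 6 in Bb major carries Gm (vi). In Bb minor the chord on that degree is Gb, so here it functions as bVI, borrowed from the parallel minor. Bbm (Bb–Db–F) doesn't fit — on degree 1 Bb major would have Bb (I). Bbm is the degree-1 chord of Bb minor, so it is the borrowed i.

bVI, i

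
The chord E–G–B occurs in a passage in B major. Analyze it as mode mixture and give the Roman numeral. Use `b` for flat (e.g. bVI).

E is scale degree 4 in B major. E–G–B is a minor chord — the form found in B minor, not the diatonic IV (E). Borrowed into B major it is written iv.

iv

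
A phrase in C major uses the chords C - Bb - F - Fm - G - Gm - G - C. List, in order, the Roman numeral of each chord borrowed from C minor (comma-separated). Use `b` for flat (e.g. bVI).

C major has the diatonic set C, Dm, Em, F, G, Am, Bdim. Of the given chords, C, F and G are diatonic. Bb (Bb–D–F) doesn't fit — on degree 7 C major would have Bdim (vii°). Bb is the degree-7 chord of C minor, so it is the borrowed bVII. Fm (F–Ab–C) doesn't fit — on degree 4 C major would have F (IV). Fm is the degree-4 chord of C minor, so it is the borrowed iv. But Gm (G–Bb–D) is foreign: the diatonic V on degree 5 is G, whereas Gm comes from C minor. It is labeled v.

bVII, iv, v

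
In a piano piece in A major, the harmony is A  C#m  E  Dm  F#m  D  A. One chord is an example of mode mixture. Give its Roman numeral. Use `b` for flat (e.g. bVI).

iv

The diatonic triads in A major are A, Bm, C#m, D, E, F#m, G#dim. Of the given chords, A, C#m, E, F#m and D are diatonic. But Dm (D–F–A) is foreign: the diatonic IV on degree 4 is D, whereas Dm comes from A minor. It is labeled iv.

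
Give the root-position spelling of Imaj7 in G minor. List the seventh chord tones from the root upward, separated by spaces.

G B D F#

The root, G, is scale degree 1 — the same note in G minor and G major; only the chord quality changes. Stacking thirds in G major on G gives G–B–D–F#.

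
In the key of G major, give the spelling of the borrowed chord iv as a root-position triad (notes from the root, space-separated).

C Eb G

iv is built on scale degree 4, which is C in both G major and its parallel. Building the minor chord from the parallel minor on C: C–Eb–G.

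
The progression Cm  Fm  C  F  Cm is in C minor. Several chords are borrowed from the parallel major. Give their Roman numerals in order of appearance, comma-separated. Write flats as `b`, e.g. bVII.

I, IV

The diatonic triads in C minor (with V from harmonic minor) are Cm, Ddim, Eb, Fm, G, Ab, Bb. Of the given chords, Cm and Fm are diatonic. C (C–E–G) is not: scale degree 1 in C minor carries Cm (i). In C major the chord on that degree is C, so here it functions as I, borrowed from the parallel major. But F (F–A–C) is foreign: the diatonic iv on degree 4 is Fm, whereas F comes from C major. It is labeled IV.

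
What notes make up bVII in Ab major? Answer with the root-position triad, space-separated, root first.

Gb Bb Db

bVII is built on the lowered scale degree 7. In Ab major degree 7 is G; lowered it becomes Gb. Stacking thirds in Ab minor on Gb gives Gb–Bb–Db.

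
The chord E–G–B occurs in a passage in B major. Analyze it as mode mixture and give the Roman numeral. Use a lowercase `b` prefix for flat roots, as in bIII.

E is scale degree 4 in B major. Diatonically B major has E (IV) on that degree; E–G–B is instead the minor chord native to B minor, so it takes the label iv.

iv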